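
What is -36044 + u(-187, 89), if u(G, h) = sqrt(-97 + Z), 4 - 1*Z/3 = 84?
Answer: -36044 + I*sqrt(337) ≈ -36044.0 + 18.358*I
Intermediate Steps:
Z = -240 (Z = 12 - 3*84 = 12 - 252 = -240)
u(G, h) = I*sqrt(337) (u(G, h) = sqrt(-97 - 240) = sqrt(-337) = I*sqrt(337))
-36044 + u(-187, 89) = -36044 + I*sqrt(337)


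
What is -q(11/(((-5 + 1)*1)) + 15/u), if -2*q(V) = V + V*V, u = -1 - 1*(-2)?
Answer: 2597/32 ≈ 81.156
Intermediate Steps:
u = 1 (u = -1 + 2 = 1)
q(V) = -V/2 - V²/2 (q(V) = -(V + V*V)/2 = -(V + V²)/2 = -V/2 - V²/2)
-q(11/(((-5 + 1)*1)) + 15/u) = -(-1)*(11/(((-5 + 1)*1)) + 15/1)*(1 + (11/(((-5 + 1)*1)) + 15/1))/2 = -(-1)*(11/((-4*1)) + 15*1)*(1 + (11/((-4*1)) + 15*1))/2 = -(-1)*(11/(-4) + 15)*(1 + (11/(-4) + 15))/2 = -(-1)*(11*(-¼) + 15)*(1 + (11*(-¼) + 15))/2 = -(-1)*(-11/4 + 15)*(1 + (-11/4 + 15))/2 = -(-1)*49*(1 + 49/4)/(2*4) = -(-1)*49*53/(2*4*4) = -1*(-2597/32) = 2597/32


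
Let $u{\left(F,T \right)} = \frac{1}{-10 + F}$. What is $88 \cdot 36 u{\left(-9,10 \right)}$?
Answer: $- \frac{3168}{19} \approx -166.74$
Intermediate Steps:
$88 \cdot 36 u{\left(-9,10 \right)} = \frac{88 \cdot 36}{-10 - 9} = \frac{3168}{-19} = 3168 \left(- \frac{1}{19}\right) = - \frac{3168}{19}$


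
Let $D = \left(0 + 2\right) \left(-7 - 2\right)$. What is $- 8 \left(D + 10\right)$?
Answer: $64$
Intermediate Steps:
$D = -18$ ($D = 2 \left(-9\right) = -18$)
$- 8 \left(D + 10\right) = - 8 \left(-18 + 10\right) = \left(-8\right) \left(-8\right) = 64$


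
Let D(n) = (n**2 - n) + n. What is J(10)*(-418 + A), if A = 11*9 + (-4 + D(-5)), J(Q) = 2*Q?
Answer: -5960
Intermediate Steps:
D(n) = n**2
A = 120 (A = 11*9 + (-4 + (-5)**2) = 99 + (-4 + 25) = 99 + 21 = 120)
J(10)*(-418 + A) = (2*10)*(-418 + 120) = 20*(-298) = -5960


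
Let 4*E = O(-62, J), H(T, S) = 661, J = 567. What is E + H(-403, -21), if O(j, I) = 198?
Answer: 1421/2 ≈ 710.50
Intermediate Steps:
E = 99/2 (E = (¼)*198 = 99/2 ≈ 49.500)
E + H(-403, -21) = 99/2 + 661 = 1421/2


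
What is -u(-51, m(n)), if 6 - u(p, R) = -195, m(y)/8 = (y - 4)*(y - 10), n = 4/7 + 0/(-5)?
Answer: -201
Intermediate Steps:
n = 4/7 (n = 4*(⅐) + 0*(-⅕) = 4/7 + 0 = 4/7 ≈ 0.57143)
m(y) = 8*(-10 + y)*(-4 + y) (m(y) = 8*((y - 4)*(y - 10)) = 8*((-4 + y)*(-10 + y)) = 8*((-10 + y)*(-4 + y)) = 8*(-10 + y)*(-4 + y))
u(p, R) = 201 (u(p, R) = 6 - 1*(-195) = 6 + 195 = 201)
-u(-51, m(n)) = -1*201 = -201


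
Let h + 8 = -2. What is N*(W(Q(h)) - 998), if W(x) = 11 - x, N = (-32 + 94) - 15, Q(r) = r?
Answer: -45919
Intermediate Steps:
h = -10 (h = -8 - 2 = -10)
N = 47 (N = 62 - 15 = 47)
N*(W(Q(h)) - 998) = 47*((11 - 1*(-10)) - 998) = 47*((11 + 10) - 998) = 47*(21 - 998) = 47*(-977) = -45919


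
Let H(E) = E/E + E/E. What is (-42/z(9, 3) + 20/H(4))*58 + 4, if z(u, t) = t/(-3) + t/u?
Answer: 4238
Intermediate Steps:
H(E) = 2 (H(E) = 1 + 1 = 2)
z(u, t) = -t/3 + t/u (z(u, t) = t*(-1/3) + t/u = -t/3 + t/u)
(-42/z(9, 3) + 20/H(4))*58 + 4 = (-42/(-1/3*3 + 3/9) + 20/2)*58 + 4 = (-42/(-1 + 3*(1/9)) + 20*(1/2))*58 + 4 = (-42/(-1 + 1/3) + 10)*58 + 4 = (-42/(-2/3) + 10)*58 + 4 = (-42*(-3/2) + 10)*58 + 4 = (63 + 10)*58 + 4 = 73*58 + 4 = 4234 + 4 = 4238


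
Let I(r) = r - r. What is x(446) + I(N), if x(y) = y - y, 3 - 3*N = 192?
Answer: 0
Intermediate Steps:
N = -63 (N = 1 - 1/3*192 = 1 - 64 = -63)
x(y) = 0
I(r) = 0
x(446) + I(N) = 0 + 0 = 0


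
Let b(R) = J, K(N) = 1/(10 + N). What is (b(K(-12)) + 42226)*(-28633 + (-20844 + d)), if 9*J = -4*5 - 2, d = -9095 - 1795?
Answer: -22940184404/9 ≈ -2.5489e+9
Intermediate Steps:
d = -10890
J = -22/9 (J = (-4*5 - 2)/9 = (-20 - 2)/9 = (1/9)*(-22) = -22/9 ≈ -2.4444)
b(R) = -22/9
(b(K(-12)) + 42226)*(-28633 + (-20844 + d)) = (-22/9 + 42226)*(-28633 + (-20844 - 10890)) = 380012*(-28633 - 31734)/9 = (380012/9)*(-60367) = -22940184404/9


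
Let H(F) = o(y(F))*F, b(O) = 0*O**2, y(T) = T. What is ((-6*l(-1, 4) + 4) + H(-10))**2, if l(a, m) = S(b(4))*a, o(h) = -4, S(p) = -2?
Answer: 1024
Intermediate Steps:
b(O) = 0
l(a, m) = -2*a
H(F) = -4*F
((-6*l(-1, 4) + 4) + H(-10))**2 = ((-(-12)*(-1) + 4) - 4*(-10))**2 = ((-6*2 + 4) + 40)**2 = ((-12 + 4) + 40)**2 = (-8 + 40)**2 = 32**2 = 1024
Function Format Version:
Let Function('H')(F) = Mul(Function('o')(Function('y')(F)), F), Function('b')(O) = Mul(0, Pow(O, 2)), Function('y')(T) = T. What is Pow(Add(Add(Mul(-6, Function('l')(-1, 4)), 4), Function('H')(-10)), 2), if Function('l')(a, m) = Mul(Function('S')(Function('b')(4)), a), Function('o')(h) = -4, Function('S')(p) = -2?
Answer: 1024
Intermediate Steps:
Function('b')(O) = 0
Function('l')(a, m) = Mul(-2, a)
Function('H')(F) = Mul(-4, F)
Pow(Add(Add(Mul(-6, Function('l')(-1, 4)), 4), Function('H')(-10)), 2) = Pow(Add(Add(Mul(-6, Mul(-2, -1)), 4), Mul(-4, -10)), 2) = Pow(Add(Add(Mul(-6, 2), 4), 40), 2) = Pow(Add(Add(-12, 4), 40), 2) = Pow(Add(-8, 40), 2) = Pow(32, 2) = 1024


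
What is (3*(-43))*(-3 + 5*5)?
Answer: -2838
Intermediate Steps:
(3*(-43))*(-3 + 5*5) = -129*(-3 + 25) = -129*22 = -2838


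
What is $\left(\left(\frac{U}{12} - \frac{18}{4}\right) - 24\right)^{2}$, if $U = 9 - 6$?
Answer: $\frac{12769}{16} \approx 798.06$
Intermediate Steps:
$U = 3$
$\left(\left(\frac{U}{12} - \frac{18}{4}\right) - 24\right)^{2} = \left(\left(\frac{3}{12} - \frac{18}{4}\right) - 24\right)^{2} = \left(\left(3 \cdot \frac{1}{12} - \frac{9}{2}\right) - 24\right)^{2} = \left(\left(\frac{1}{4} - \frac{9}{2}\right) - 24\right)^{2} = \left(- \frac{17}{4} - 24\right)^{2} = \left(- \frac{113}{4}\right)^{2} = \frac{12769}{16}$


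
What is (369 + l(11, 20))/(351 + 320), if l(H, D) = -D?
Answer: 349/671 ≈ 0.52012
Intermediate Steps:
(369 + l(11, 20))/(351 + 320) = (369 - 1*20)/(351 + 320) = (369 - 20)/671 = 349*(1/671) = 349/671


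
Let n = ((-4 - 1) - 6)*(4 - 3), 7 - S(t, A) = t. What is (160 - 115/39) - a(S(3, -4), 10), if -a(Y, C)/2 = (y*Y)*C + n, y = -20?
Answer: -57133/39 ≈ -1464.9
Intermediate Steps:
S(t, A) = 7 - t
n = -11 (n = (-5 - 6)*1 = -11*1 = -11)
a(Y, C) = 22 + 40*C*Y (a(Y, C) = -2*((-20*Y)*C - 11) = -2*(-20*C*Y - 11) = -2*(-11 - 20*C*Y) = 22 + 40*C*Y)
(160 - 115/39) - a(S(3, -4), 10) = (160 - 115/39) - (22 + 40*10*(7 - 1*3)) = (160 - 115*1/39) - (22 + 40*10*(7 - 3)) = (160 - 115/39) - (22 + 40*10*4) = 6125/39 - (22 + 1600) = 6125/39 - 1*1622 = 6125/39 - 1622 = -57133/39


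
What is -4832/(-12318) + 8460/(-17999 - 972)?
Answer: -6271204/116842389 ≈ -0.053672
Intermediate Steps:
-4832/(-12318) + 8460/(-17999 - 972) = -4832*(-1/12318) + 8460/(-18971) = 2416/6159 + 8460*(-1/18971) = 2416/6159 - 8460/18971 = -6271204/116842389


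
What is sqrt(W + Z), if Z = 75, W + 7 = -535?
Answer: I*sqrt(467) ≈ 21.61*I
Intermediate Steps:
W = -542 (W = -7 - 535 = -542)
sqrt(W + Z) = sqrt(-542 + 75) = sqrt(-467) = I*sqrt(467)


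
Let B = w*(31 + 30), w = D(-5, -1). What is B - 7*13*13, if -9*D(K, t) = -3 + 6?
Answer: -3610/3 ≈ -1203.3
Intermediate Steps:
D(K, t) = -1/3 (D(K, t) = -(-3 + 6)/9 = -1/9*3 = -1/3)
w = -1/3 ≈ -0.33333
B = -61/3 (B = -(31 + 30)/3 = -1/3*61 = -61/3 ≈ -20.333)
B - 7*13*13 = -61/3 - 7*13*13 = -61/3 - 91*13 = -61/3 - 1183 = -3610/3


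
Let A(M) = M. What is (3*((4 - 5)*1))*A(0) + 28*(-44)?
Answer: -1232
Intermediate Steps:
(3*((4 - 5)*1))*A(0) + 28*(-44) = (3*((4 - 5)*1))*0 + 28*(-44) = (3*(-1*1))*0 - 1232 = (3*(-1))*0 - 1232 = -3*0 - 1232 = 0 - 1232 = -1232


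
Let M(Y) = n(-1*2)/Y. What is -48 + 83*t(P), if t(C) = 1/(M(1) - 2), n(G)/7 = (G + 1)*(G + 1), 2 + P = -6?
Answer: -157/5 ≈ -31.400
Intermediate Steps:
P = -8 (P = -2 - 6 = -8)
n(G) = 7*(1 + G)² (n(G) = 7*((G + 1)*(G + 1)) = 7*((1 + G)*(1 + G)) = 7*(1 + G)²)
M(Y) = 7/Y (M(Y) = (7*(1 - 1*2)²)/Y = (7*(1 - 2)²)/Y = (7*(-1)²)/Y = (7*1)/Y = 7/Y)
t(C) = ⅕ (t(C) = 1/(7/1 - 2) = 1/(7*1 - 2) = 1/(7 - 2) = 1/5 = ⅕)
-48 + 83*t(P) = -48 + 83*(⅕) = -48 + 83/5 = -157/5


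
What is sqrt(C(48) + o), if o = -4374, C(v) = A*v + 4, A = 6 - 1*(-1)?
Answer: I*sqrt(4034) ≈ 63.514*I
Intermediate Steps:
A = 7 (A = 6 + 1 = 7)
C(v) = 4 + 7*v (C(v) = 7*v + 4 = 4 + 7*v)
sqrt(C(48) + o) = sqrt((4 + 7*48) - 4374) = sqrt((4 + 336) - 4374) = sqrt(340 - 4374) = sqrt(-4034) = I*sqrt(4034)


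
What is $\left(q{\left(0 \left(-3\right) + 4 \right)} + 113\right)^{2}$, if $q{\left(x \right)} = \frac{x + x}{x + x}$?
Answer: $12996$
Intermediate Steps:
$q{\left(x \right)} = 1$ ($q{\left(x \right)} = \frac{2 x}{2 x} = 2 x \frac{1}{2 x} = 1$)
$\left(q{\left(0 \left(-3\right) + 4 \right)} + 113\right)^{2} = \left(1 + 113\right)^{2} = 114^{2} = 12996$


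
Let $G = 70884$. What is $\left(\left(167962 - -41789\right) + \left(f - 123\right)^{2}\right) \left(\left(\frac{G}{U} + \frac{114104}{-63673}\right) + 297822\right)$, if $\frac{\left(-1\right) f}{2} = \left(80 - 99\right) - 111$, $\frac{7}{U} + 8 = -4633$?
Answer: $- \frac{679485723548695280}{63673} \approx -1.0671 \cdot 10^{13}$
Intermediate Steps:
$U = - \frac{1}{663}$ ($U = \frac{7}{-8 - 4633} = \frac{7}{-4641} = 7 \left(- \frac{1}{4641}\right) = - \frac{1}{663} \approx -0.0015083$)
$f = 260$ ($f = - 2 \left(\left(80 - 99\right) - 111\right) = - 2 \left(-19 - 111\right) = \left(-2\right) \left(-130\right) = 260$)
$\left(\left(167962 - -41789\right) + \left(f - 123\right)^{2}\right) \left(\left(\frac{G}{U} + \frac{114104}{-63673}\right) + 297822\right) = \left(\left(167962 - -41789\right) + \left(260 - 123\right)^{2}\right) \left(\left(\frac{70884}{- \frac{1}{663}} + \frac{114104}{-63673}\right) + 297822\right) = \left(\left(167962 + 41789\right) + 137^{2}\right) \left(\left(70884 \left(-663\right) + 114104 \left(- \frac{1}{63673}\right)\right) + 297822\right) = \left(209751 + 18769\right) \left(\left(-46996092 - \frac{114104}{63673}\right) + 297822\right) = 228520 \left(- \frac{2992382280020}{63673} + 297822\right) = 228520 \left(- \frac{2973419059814}{63673}\right) = - \frac{679485723548695280}{63673}$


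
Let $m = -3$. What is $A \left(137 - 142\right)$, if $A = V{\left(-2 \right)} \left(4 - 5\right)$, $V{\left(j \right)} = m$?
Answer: $-15$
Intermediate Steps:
$V{\left(j \right)} = -3$
$A = 3$ ($A = - 3 \left(4 - 5\right) = \left(-3\right) \left(-1\right) = 3$)
$A \left(137 - 142\right) = 3 \left(137 - 142\right) = 3 \left(-5\right) = -15$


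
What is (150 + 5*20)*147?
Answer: 36750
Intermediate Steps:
(150 + 5*20)*147 = (150 + 100)*147 = 250*147 = 36750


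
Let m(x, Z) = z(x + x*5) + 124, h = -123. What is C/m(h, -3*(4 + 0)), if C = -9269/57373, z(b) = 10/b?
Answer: -3420261/2624872123 ≈ -0.0013030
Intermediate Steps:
m(x, Z) = 124 + 5/(3*x) (m(x, Z) = 10/(x + x*5) + 124 = 10/(x + 5*x) + 124 = 10/((6*x)) + 124 = 10*(1/(6*x)) + 124 = 5/(3*x) + 124 = 124 + 5/(3*x))
C = -9269/57373 (C = -9269*1/57373 = -9269/57373 ≈ -0.16156)
C/m(h, -3*(4 + 0)) = -9269/(57373*(124 + (5/3)/(-123))) = -9269/(57373*(124 + (5/3)*(-1/123))) = -9269/(57373*(124 - 5/369)) = -9269/(57373*45751/369) = -9269/57373*369/45751 = -3420261/2624872123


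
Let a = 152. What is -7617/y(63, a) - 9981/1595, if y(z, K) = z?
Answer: -4259306/33495 ≈ -127.16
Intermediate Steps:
-7617/y(63, a) - 9981/1595 = -7617/63 - 9981/1595 = -7617*1/63 - 9981*1/1595 = -2539/21 - 9981/1595 = -4259306/33495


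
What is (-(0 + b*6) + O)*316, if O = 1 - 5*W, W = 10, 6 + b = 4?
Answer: -11692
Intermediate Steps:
b = -2 (b = -6 + 4 = -2)
O = -49 (O = 1 - 5*10 = 1 - 50 = -49)
(-(0 + b*6) + O)*316 = (-(0 - 2*6) - 49)*316 = (-(0 - 12) - 49)*316 = (-1*(-12) - 49)*316 = (12 - 49)*316 = -37*316 = -11692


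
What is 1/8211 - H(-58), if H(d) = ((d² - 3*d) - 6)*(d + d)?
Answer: 3364145233/8211 ≈ 4.0971e+5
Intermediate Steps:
H(d) = 2*d*(-6 + d² - 3*d) (H(d) = (-6 + d² - 3*d)*(2*d) = 2*d*(-6 + d² - 3*d))
1/8211 - H(-58) = 1/8211 - 2*(-58)*(-6 + (-58)² - 3*(-58)) = 1/8211 - 2*(-58)*(-6 + 3364 + 174) = 1/8211 - 2*(-58)*3532 = 1/8211 - 1*(-409712) = 1/8211 + 409712 = 3364145233/8211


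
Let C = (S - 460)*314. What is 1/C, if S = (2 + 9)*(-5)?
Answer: -1/161710 ≈ -6.1839e-6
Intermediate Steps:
S = -55 (S = 11*(-5) = -55)
C = -161710 (C = (-55 - 460)*314 = -515*314 = -161710)
1/C = 1/(-161710) = -1/161710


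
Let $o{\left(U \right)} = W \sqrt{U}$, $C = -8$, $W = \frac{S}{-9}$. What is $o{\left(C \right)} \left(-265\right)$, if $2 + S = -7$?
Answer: $- 530 i \sqrt{2} \approx - 749.53 i$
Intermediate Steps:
$S = -9$ ($S = -2 - 7 = -9$)
$W = 1$ ($W = - \frac{9}{-9} = \left(-9\right) \left(- \frac{1}{9}\right) = 1$)
$o{\left(U \right)} = \sqrt{U}$ ($o{\left(U \right)} = 1 \sqrt{U} = \sqrt{U}$)
$o{\left(C \right)} \left(-265\right) = \sqrt{-8} \left(-265\right) = 2 i \sqrt{2} \left(-265\right) = - 530 i \sqrt{2}$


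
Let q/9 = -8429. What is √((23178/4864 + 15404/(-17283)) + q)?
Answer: I*√2094024757711853778/5254032 ≈ 275.42*I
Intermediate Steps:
q = -75861 (q = 9*(-8429) = -75861)
√((23178/4864 + 15404/(-17283)) + q) = √((23178/4864 + 15404/(-17283)) - 75861) = √((23178*(1/4864) + 15404*(-1/17283)) - 75861) = √((11589/2432 - 15404/17283) - 75861) = √(162830159/42032256 - 75861) = √(-3188446142257/42032256) = I*√2094024757711853778/5254032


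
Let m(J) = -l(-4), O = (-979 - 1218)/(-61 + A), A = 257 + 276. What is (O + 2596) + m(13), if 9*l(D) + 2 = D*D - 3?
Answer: 11002843/4248 ≈ 2590.1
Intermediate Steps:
A = 533
l(D) = -5/9 + D²/9 (l(D) = -2/9 + (D*D - 3)/9 = -2/9 + (D² - 3)/9 = -2/9 + (-3 + D²)/9 = -2/9 + (-⅓ + D²/9) = -5/9 + D²/9)
O = -2197/472 (O = (-979 - 1218)/(-61 + 533) = -2197/472 ≈ -4.6547)
m(J) = -11/9 (m(J) = -(-5/9 + (⅑)*(-4)²) = -(-5/9 + (⅑)*16) = -(-5/9 + 16/9) = -1*11/9 = -11/9)
(O + 2596) + m(13) = (-2197/472 + 2596) - 11/9 = 1223115/472 - 11/9 = 11002843/4248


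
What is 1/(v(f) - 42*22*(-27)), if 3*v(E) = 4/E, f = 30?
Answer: 45/1122662 ≈ 4.0083e-5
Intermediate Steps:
v(E) = 4/(3*E) (v(E) = (4/E)/3 = 4/(3*E))
1/(v(f) - 42*22*(-27)) = 1/((4/3)/30 - 42*22*(-27)) = 1/((4/3)*(1/30) - 924*(-27)) = 1/(2/45 + 24948) = 1/(1122662/45) = 45/1122662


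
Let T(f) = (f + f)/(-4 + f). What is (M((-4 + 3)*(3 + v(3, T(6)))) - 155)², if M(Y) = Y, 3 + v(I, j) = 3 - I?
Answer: 24025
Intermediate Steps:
T(f) = 2*f/(-4 + f) (T(f) = (2*f)/(-4 + f) = 2*f/(-4 + f))
v(I, j) = -I (v(I, j) = -3 + (3 - I) = -I)
(M((-4 + 3)*(3 + v(3, T(6)))) - 155)² = ((-4 + 3)*(3 - 1*3) - 155)² = (-(3 - 3) - 155)² = (-1*0 - 155)² = (0 - 155)² = (-155)² = 24025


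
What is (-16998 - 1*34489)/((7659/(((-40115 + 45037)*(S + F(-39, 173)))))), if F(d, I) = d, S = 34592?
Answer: -380712486554/333 ≈ -1.1433e+9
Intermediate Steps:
(-16998 - 1*34489)/((7659/(((-40115 + 45037)*(S + F(-39, 173)))))) = (-16998 - 1*34489)/((7659/(((-40115 + 45037)*(34592 - 39))))) = (-16998 - 34489)/((7659/((4922*34553)))) = -51487/(7659/170069866) = -51487/(7659*(1/170069866)) = -51487/333/7394342 = -51487*7394342/333 = -380712486554/333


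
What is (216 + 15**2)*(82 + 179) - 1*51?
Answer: 115050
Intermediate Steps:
(216 + 15**2)*(82 + 179) - 1*51 = (216 + 225)*261 - 51 = 441*261 - 51 = 115101 - 51 = 115050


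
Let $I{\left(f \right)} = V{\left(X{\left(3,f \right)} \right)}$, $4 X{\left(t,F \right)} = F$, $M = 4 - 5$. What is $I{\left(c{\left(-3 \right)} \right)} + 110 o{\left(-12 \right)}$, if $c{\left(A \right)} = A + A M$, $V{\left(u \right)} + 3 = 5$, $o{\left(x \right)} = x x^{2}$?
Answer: $-190078$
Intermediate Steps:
$M = -1$
$X{\left(t,F \right)} = \frac{F}{4}$
$o{\left(x \right)} = x^{3}$
$V{\left(u \right)} = 2$ ($V{\left(u \right)} = -3 + 5 = 2$)
$c{\left(A \right)} = 0$ ($c{\left(A \right)} = A + A \left(-1\right) = A - A = 0$)
$I{\left(f \right)} = 2$
$I{\left(c{\left(-3 \right)} \right)} + 110 o{\left(-12 \right)} = 2 + 110 \left(-12\right)^{3} = 2 + 110 \left(-1728\right) = 2 - 190080 = -190078$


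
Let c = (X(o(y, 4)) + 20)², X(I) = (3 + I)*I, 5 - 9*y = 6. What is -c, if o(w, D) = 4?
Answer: -2304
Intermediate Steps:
y = -⅑ (y = 5/9 - ⅑*6 = 5/9 - ⅔ = -⅑ ≈ -0.11111)
X(I) = I*(3 + I)
c = 2304 (c = (4*(3 + 4) + 20)² = (4*7 + 20)² = (28 + 20)² = 48² = 2304)
-c = -1*2304 = -2304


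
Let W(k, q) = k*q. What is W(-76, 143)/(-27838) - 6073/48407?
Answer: 178513551/673777033 ≈ 0.26494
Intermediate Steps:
W(-76, 143)/(-27838) - 6073/48407 = -76*143/(-27838) - 6073/48407 = -10868*(-1/27838) - 6073*1/48407 = 5434/13919 - 6073/48407 = 178513551/673777033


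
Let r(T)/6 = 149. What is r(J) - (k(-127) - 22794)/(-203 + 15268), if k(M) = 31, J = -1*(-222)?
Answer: 13490873/15065 ≈ 895.51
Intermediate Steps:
J = 222
r(T) = 894 (r(T) = 6*149 = 894)
r(J) - (k(-127) - 22794)/(-203 + 15268) = 894 - (31 - 22794)/(-203 + 15268) = 894 - (-22763)/15065 = 894 - 1*(-22763/15065) = 894 + 22763/15065 = 13490873/15065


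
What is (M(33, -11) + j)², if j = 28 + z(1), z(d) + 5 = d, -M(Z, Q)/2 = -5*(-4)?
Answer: 256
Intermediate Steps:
M(Z, Q) = -40 (M(Z, Q) = -(-10)*(-4) = -2*20 = -40)
z(d) = -5 + d
j = 24 (j = 28 + (-5 + 1) = 28 - 4 = 24)
(M(33, -11) + j)² = (-40 + 24)² = (-16)² = 256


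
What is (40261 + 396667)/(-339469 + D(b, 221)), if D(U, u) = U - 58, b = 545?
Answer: -218464/169491 ≈ -1.2889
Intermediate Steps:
D(U, u) = -58 + U
(40261 + 396667)/(-339469 + D(b, 221)) = (40261 + 396667)/(-339469 + (-58 + 545)) = 436928/(-339469 + 487) = 436928/(-338982) = 436928*(-1/338982) = -218464/169491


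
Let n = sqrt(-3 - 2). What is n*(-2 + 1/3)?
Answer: -5*I*sqrt(5)/3 ≈ -3.7268*I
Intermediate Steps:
n = I*sqrt(5) (n = sqrt(-5) = I*sqrt(5) ≈ 2.2361*I)
n*(-2 + 1/3) = (I*sqrt(5))*(-2 + 1/3) = (I*sqrt(5))*(-5/3) = -5*I*sqrt(5)/3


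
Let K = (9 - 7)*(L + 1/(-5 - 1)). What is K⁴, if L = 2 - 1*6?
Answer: 390625/81 ≈ 4822.5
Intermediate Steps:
L = -4 (L = 2 - 6 = -4)
K = -25/3 (K = (9 - 7)*(-4 + 1/(-5 - 1)) = 2*(-4 + 1/(-6)) = 2*(-4 - ⅙) = 2*(-25/6) = -25/3 ≈ -8.3333)
K⁴ = (-25/3)⁴ = 390625/81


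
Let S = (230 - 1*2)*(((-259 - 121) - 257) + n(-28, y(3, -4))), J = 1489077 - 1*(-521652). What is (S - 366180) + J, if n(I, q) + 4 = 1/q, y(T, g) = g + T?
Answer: 1498173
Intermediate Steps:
J = 2010729 (J = 1489077 + 521652 = 2010729)
y(T, g) = T + g
n(I, q) = -4 + 1/q
S = -146376 (S = (230 - 1*2)*(((-259 - 121) - 257) + (-4 + 1/(3 - 4))) = (230 - 2)*((-380 - 257) + (-4 + 1/(-1))) = 228*(-637 + (-4 - 1)) = 228*(-637 - 5) = 228*(-642) = -146376)
(S - 366180) + J = (-146376 - 366180) + 2010729 = -512556 + 2010729 = 1498173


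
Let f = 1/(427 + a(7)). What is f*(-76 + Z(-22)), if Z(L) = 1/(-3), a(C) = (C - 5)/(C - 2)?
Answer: -1145/6411 ≈ -0.17860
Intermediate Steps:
a(C) = (-5 + C)/(-2 + C)
Z(L) = -⅓
f = 5/2137 (f = 1/(427 + (-5 + 7)/(-2 + 7)) = 1/(427 + 2/5) = 1/(427 + (⅕)*2) = 1/(427 + ⅖) = 1/(2137/5) = 5/2137 ≈ 0.0023397)
f*(-76 + Z(-22)) = 5*(-76 - ⅓)/2137 = (5/2137)*(-229/3) = -1145/6411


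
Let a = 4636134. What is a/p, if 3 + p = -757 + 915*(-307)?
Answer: -4636134/281665 ≈ -16.460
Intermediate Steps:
p = -281665 (p = -3 + (-757 + 915*(-307)) = -3 + (-757 - 280905) = -3 - 281662 = -281665)
a/p = 4636134/(-281665) = 4636134*(-1/281665) = -4636134/281665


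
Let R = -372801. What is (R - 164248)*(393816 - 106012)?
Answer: -154564850396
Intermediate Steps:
(R - 164248)*(393816 - 106012) = (-372801 - 164248)*(393816 - 106012) = -537049*287804 = -154564850396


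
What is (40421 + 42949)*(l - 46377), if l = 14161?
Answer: -2685847920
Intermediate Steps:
(40421 + 42949)*(l - 46377) = (40421 + 42949)*(14161 - 46377) = 83370*(-32216) = -2685847920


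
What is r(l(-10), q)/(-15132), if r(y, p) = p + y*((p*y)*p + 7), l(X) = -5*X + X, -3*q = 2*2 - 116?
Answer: -5018314/34047 ≈ -147.39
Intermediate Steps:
q = 112/3 (q = -(2*2 - 116)/3 = -(4 - 116)/3 = -1/3*(-112) = 112/3 ≈ 37.333)
l(X) = -4*X
r(y, p) = p + y*(7 + y*p**2) (r(y, p) = p + y*(y*p**2 + 7) = p + y*(7 + y*p**2))
r(l(-10), q)/(-15132) = (112/3 + 7*(-4*(-10)) + (112/3)**2*(-4*(-10))**2)/(-15132) = (112/3 + 7*40 + (12544/9)*40**2)*(-1/15132) = (112/3 + 280 + (12544/9)*1600)*(-1/15132) = (112/3 + 280 + 20070400/9)*(-1/15132) = (20073256/9)*(-1/15132) = -5018314/34047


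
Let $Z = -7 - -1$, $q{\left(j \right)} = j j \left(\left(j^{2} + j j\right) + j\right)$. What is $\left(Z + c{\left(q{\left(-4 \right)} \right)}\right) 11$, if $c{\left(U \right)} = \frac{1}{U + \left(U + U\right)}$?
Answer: $- \frac{88693}{1344} \approx -65.992$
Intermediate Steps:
$q{\left(j \right)} = j^{2} \left(j + 2 j^{2}\right)$ ($q{\left(j \right)} = j^{2} \left(\left(j^{2} + j^{2}\right) + j\right) = j^{2} \left(2 j^{2} + j\right) = j^{2} \left(j + 2 j^{2}\right)$)
$Z = -6$ ($Z = -7 + 1 = -6$)
$c{\left(U \right)} = \frac{1}{3 U}$ ($c{\left(U \right)} = \frac{1}{U + 2 U} = \frac{1}{3 U}$)
$\left(Z + c{\left(q{\left(-4 \right)} \right)}\right) 11 = \left(-6 + \frac{1}{3 \left(-4\right)^{3} \left(1 + 2 \left(-4\right)\right)}\right) 11 = \left(-6 + \frac{1}{3 \left(- 64 \left(1 - 8\right)\right)}\right) 11 = \left(-6 + \frac{1}{3 \left(\left(-64\right) \left(-7\right)\right)}\right) 11 = \left(-6 + \frac{1}{3 \cdot 448}\right) 11 = \left(-6 + \frac{1}{3} \cdot \frac{1}{448}\right) 11 = \left(-6 + \frac{1}{1344}\right) 11 = \left(- \frac{8063}{1344}\right) 11 = - \frac{88693}{1344}$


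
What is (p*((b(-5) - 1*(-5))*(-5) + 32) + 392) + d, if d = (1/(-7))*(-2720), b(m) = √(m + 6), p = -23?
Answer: 5142/7 ≈ 734.57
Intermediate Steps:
b(m) = √(6 + m)
d = 2720/7 (d = (1*(-⅐))*(-2720) = -⅐*(-2720) = 2720/7 ≈ 388.57)
(p*((b(-5) - 1*(-5))*(-5) + 32) + 392) + d = (-23*((√(6 - 5) - 1*(-5))*(-5) + 32) + 392) + 2720/7 = (-23*((√1 + 5)*(-5) + 32) + 392) + 2720/7 = (-23*((1 + 5)*(-5) + 32) + 392) + 2720/7 = (-23*(6*(-5) + 32) + 392) + 2720/7 = (-23*(-30 + 32) + 392) + 2720/7 = (-23*2 + 392) + 2720/7 = (-46 + 392) + 2720/7 = 346 + 2720/7 = 5142/7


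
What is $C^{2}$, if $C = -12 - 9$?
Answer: $441$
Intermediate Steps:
$C = -21$ ($C = -12 - 9 = -21$)
$C^{2} = \left(-21\right)^{2} = 441$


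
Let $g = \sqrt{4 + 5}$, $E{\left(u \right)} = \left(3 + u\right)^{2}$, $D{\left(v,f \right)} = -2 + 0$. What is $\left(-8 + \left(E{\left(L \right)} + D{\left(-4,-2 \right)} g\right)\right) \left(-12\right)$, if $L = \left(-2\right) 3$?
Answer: $60$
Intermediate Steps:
$D{\left(v,f \right)} = -2$
$L = -6$
$g = 3$ ($g = \sqrt{9} = 3$)
$\left(-8 + \left(E{\left(L \right)} + D{\left(-4,-2 \right)} g\right)\right) \left(-12\right) = \left(-8 + \left(\left(3 - 6\right)^{2} - 6\right)\right) \left(-12\right) = \left(-8 - \left(6 - \left(-3\right)^{2}\right)\right) \left(-12\right) = \left(-8 + \left(9 - 6\right)\right) \left(-12\right) = \left(-8 + 3\right) \left(-12\right) = \left(-5\right) \left(-12\right) = 60$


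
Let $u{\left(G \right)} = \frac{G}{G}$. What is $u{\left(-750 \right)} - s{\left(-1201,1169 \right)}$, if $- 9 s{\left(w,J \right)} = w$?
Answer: $- \frac{1192}{9} \approx -132.44$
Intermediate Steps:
$u{\left(G \right)} = 1$
$s{\left(w,J \right)} = - \frac{w}{9}$
$u{\left(-750 \right)} - s{\left(-1201,1169 \right)} = 1 - \left(- \frac{1}{9}\right) \left(-1201\right) = 1 - \frac{1201}{9} = - \frac{1192}{9}$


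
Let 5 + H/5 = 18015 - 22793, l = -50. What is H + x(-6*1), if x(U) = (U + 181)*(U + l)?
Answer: -33715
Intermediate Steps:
x(U) = (-50 + U)*(181 + U) (x(U) = (U + 181)*(U - 50) = (181 + U)*(-50 + U) = (-50 + U)*(181 + U))
H = -23915 (H = -25 + 5*(18015 - 22793) = -25 + 5*(-4778) = -25 - 23890 = -23915)
H + x(-6*1) = -23915 + (-9050 + (-6*1)**2 + 131*(-6*1)) = -23915 + (-9050 + (-6)**2 + 131*(-6)) = -23915 + (-9050 + 36 - 786) = -23915 - 9800 = -33715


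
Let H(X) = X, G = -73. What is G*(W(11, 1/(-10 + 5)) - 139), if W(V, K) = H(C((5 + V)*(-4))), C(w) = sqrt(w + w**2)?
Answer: 10147 - 1752*sqrt(7) ≈ 5511.6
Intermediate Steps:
W(V, K) = sqrt((-20 - 4*V)*(-19 - 4*V)) (W(V, K) = sqrt(((5 + V)*(-4))*(1 + (5 + V)*(-4))) = sqrt((-20 - 4*V)*(1 + (-20 - 4*V))) = sqrt((-20 - 4*V)*(-19 - 4*V)))
G*(W(11, 1/(-10 + 5)) - 139) = -73*(2*sqrt((5 + 11)*(19 + 4*11)) - 139) = -73*(2*sqrt(16*(19 + 44)) - 139) = -73*(2*sqrt(16*63) - 139) = -73*(2*sqrt(1008) - 139) = -73*(2*(12*sqrt(7)) - 139) = -73*(24*sqrt(7) - 139) = -73*(-139 + 24*sqrt(7)) = 10147 - 1752*sqrt(7)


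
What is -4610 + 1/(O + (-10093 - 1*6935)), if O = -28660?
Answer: -210621681/45688 ≈ -4610.0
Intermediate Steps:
-4610 + 1/(O + (-10093 - 1*6935)) = -4610 + 1/(-28660 + (-10093 - 1*6935)) = -4610 + 1/(-28660 + (-10093 - 6935)) = -4610 + 1/(-28660 - 17028) = -4610 + 1/(-45688) = -4610 - 1/45688 = -210621681/45688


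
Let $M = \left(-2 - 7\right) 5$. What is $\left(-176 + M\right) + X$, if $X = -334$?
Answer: $-555$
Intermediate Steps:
$M = -45$ ($M = \left(-9\right) 5 = -45$)
$\left(-176 + M\right) + X = \left(-176 - 45\right) - 334 = -221 - 334 = -555$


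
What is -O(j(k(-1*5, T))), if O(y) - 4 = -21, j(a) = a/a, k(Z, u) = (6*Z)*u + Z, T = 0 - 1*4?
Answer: 17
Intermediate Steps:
T = -4 (T = 0 - 4 = -4)
k(Z, u) = Z + 6*Z*u (k(Z, u) = 6*Z*u + Z = Z + 6*Z*u)
j(a) = 1
O(y) = -17 (O(y) = 4 - 21 = -17)
-O(j(k(-1*5, T))) = -1*(-17) = 17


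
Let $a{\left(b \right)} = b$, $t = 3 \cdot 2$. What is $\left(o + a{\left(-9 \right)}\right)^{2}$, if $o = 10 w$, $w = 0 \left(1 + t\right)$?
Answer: $81$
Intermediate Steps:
$t = 6$
$w = 0$ ($w = 0 \left(1 + 6\right) = 0 \cdot 7 = 0$)
$o = 0$ ($o = 10 \cdot 0 = 0$)
$\left(o + a{\left(-9 \right)}\right)^{2} = \left(0 - 9\right)^{2} = \left(-9\right)^{2} = 81$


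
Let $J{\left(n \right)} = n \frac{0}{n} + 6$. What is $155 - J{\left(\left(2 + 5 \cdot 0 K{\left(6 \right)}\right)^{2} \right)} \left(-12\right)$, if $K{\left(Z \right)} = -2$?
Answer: $227$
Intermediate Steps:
$J{\left(n \right)} = 6$ ($J{\left(n \right)} = n 0 + 6 = 0 + 6 = 6$)
$155 - J{\left(\left(2 + 5 \cdot 0 K{\left(6 \right)}\right)^{2} \right)} \left(-12\right) = 155 - 6 \left(-12\right) = 155 - -72 = 155 + 72 = 227$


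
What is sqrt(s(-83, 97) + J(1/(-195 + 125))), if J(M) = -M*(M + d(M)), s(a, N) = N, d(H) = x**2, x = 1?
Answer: sqrt(475369)/70 ≈ 9.8496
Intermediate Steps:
d(H) = 1 (d(H) = 1**2 = 1)
J(M) = -M*(1 + M) (J(M) = -M*(M + 1) = -M*(1 + M))
sqrt(s(-83, 97) + J(1/(-195 + 125))) = sqrt(97 - (1 + 1/(-195 + 125))/(-195 + 125)) = sqrt(97 - 1*(1 + 1/(-70))/(-70)) = sqrt(97 - 1*(-1/70)*(1 - 1/70)) = sqrt(97 - 1*(-1/70)*69/70) = sqrt(97 + 69/4900) = sqrt(475369/4900) = sqrt(475369)/70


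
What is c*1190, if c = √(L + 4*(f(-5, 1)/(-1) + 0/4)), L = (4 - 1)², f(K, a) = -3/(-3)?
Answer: 1190*√5 ≈ 2660.9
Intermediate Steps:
f(K, a) = 1 (f(K, a) = -3*(-⅓) = 1)
L = 9 (L = 3² = 9)
c = √5 (c = √(9 + 4*(1/(-1) + 0/4)) = √(9 + 4*(1*(-1) + 0*(¼))) = √(9 + 4*(-1 + 0)) = √(9 + 4*(-1)) = √(9 - 4) = √5 ≈ 2.2361)
c*1190 = √5*1190 = 1190*√5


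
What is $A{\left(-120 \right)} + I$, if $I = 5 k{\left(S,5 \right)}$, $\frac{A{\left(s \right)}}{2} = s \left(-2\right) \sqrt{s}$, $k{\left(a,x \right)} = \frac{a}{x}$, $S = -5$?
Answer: $-5 + 960 i \sqrt{30} \approx -5.0 + 5258.1 i$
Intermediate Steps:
$A{\left(s \right)} = - 4 s^{\frac{3}{2}}$ ($A{\left(s \right)} = 2 s \left(-2\right) \sqrt{s} = 2 - 2 s \sqrt{s} = 2 \left(- 2 s^{\frac{3}{2}}\right) = - 4 s^{\frac{3}{2}}$)
$I = -5$ ($I = 5 \left(- \frac{5}{5}\right) = 5 \left(\left(-5\right) \frac{1}{5}\right) = 5 \left(-1\right) = -5$)
$A{\left(-120 \right)} + I = - 4 \left(-120\right)^{\frac{3}{2}} - 5 = - 4 \left(- 240 i \sqrt{30}\right) - 5 = 960 i \sqrt{30} - 5 = -5 + 960 i \sqrt{30}$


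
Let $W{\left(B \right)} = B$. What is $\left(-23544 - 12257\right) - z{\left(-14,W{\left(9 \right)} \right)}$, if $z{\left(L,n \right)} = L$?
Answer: $-35787$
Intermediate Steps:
$\left(-23544 - 12257\right) - z{\left(-14,W{\left(9 \right)} \right)} = \left(-23544 - 12257\right) - -14 = -35801 + 14 = -35787$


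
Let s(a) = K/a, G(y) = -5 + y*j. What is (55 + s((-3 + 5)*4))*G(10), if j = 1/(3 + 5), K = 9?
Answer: -6735/32 ≈ -210.47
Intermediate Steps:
j = ⅛ (j = 1/8 = ⅛ ≈ 0.12500)
G(y) = -5 + y/8 (G(y) = -5 + y*(⅛) = -5 + y/8)
s(a) = 9/a
(55 + s((-3 + 5)*4))*G(10) = (55 + 9/(((-3 + 5)*4)))*(-5 + (⅛)*10) = (55 + 9/((2*4)))*(-5 + 5/4) = (55 + 9/8)*(-15/4) = (449/8)*(-15/4) = -6735/32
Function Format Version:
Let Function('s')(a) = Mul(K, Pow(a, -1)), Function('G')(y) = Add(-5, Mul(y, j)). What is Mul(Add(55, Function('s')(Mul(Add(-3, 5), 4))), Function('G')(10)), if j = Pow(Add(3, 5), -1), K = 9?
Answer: Rational(-6735, 32) ≈ -210.47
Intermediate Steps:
j = Rational(1, 8) (j = Pow(8, -1) = Rational(1, 8) ≈ 0.12500)
Function('G')(y) = Add(-5, Mul(Rational(1, 8), y)) (Function('G')(y) = Add(-5, Mul(y, Rational(1, 8))) = Add(-5, Mul(Rational(1, 8), y)))
Function('s')(a) = Mul(9, Pow(a, -1))
Mul(Add(55, Function('s')(Mul(Add(-3, 5), 4))), Function('G')(10)) = Mul(Add(55, Mul(9, Pow(Mul(Add(-3, 5), 4), -1))), Add(-5, Mul(Rational(1, 8), 10))) = Mul(Add(55, Mul(9, Pow(Mul(2, 4), -1))), Add(-5, Rational(5, 4))) = Mul(Add(55, Mul(9, Pow(8, -1))), Rational(-15, 4)) = Mul(Add(55, Mul(9, Rational(1, 8))), Rational(-15, 4)) = Mul(Add(55, Rational(9, 8)), Rational(-15, 4)) = Mul(Rational(449, 8), Rational(-15, 4)) = Rational(-6735, 32)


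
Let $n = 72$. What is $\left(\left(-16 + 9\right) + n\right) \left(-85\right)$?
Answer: $-5525$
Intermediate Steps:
$\left(\left(-16 + 9\right) + n\right) \left(-85\right) = \left(\left(-16 + 9\right) + 72\right) \left(-85\right) = \left(-7 + 72\right) \left(-85\right) = 65 \left(-85\right) = -5525$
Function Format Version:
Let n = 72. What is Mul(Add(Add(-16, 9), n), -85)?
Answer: -5525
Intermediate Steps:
Mul(Add(Add(-16, 9), n), -85) = Mul(Add(Add(-16, 9), 72), -85) = Mul(Add(-7, 72), -85) = Mul(65, -85) = -5525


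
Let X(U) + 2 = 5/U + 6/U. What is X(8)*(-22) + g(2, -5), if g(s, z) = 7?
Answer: 83/4 ≈ 20.750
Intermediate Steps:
X(U) = -2 + 11/U (X(U) = -2 + (5/U + 6/U) = -2 + 11/U)
X(8)*(-22) + g(2, -5) = (-2 + 11/8)*(-22) + 7 = -5/8*(-22) + 7 = 55/4 + 7 = 83/4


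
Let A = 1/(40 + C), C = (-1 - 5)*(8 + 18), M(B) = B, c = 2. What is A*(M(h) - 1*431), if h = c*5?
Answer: 421/116 ≈ 3.6293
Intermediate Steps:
h = 10 (h = 2*5 = 10)
C = -156 (C = -6*26 = -156)
A = -1/116 (A = 1/(40 - 156) = 1/(-116) = -1/116 ≈ -0.0086207)
A*(M(h) - 1*431) = -(10 - 1*431)/116 = -(10 - 431)/116 = -1/116*(-421) = 421/116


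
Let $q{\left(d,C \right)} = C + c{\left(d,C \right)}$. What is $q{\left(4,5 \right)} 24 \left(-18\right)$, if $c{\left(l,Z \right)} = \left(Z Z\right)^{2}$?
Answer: $-272160$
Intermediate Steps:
$c{\left(l,Z \right)} = Z^{4}$ ($c{\left(l,Z \right)} = \left(Z^{2}\right)^{2} = Z^{4}$)
$q{\left(d,C \right)} = C + C^{4}$
$q{\left(4,5 \right)} 24 \left(-18\right) = \left(5 + 5^{4}\right) 24 \left(-18\right) = \left(5 + 625\right) 24 \left(-18\right) = 630 \cdot 24 \left(-18\right) = 15120 \left(-18\right) = -272160$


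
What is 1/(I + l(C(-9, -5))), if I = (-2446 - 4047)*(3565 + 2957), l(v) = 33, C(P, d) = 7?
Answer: -1/42347313 ≈ -2.3614e-8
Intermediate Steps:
I = -42347346 (I = -6493*6522 = -42347346)
1/(I + l(C(-9, -5))) = 1/(-42347346 + 33) = 1/(-42347313) = -1/42347313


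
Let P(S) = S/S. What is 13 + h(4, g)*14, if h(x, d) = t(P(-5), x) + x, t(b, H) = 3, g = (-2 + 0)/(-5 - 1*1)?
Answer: 111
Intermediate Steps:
g = ⅓ (g = -2/(-5 - 1) = -2/(-6) = -2*(-⅙) = ⅓ ≈ 0.33333)
P(S) = 1
h(x, d) = 3 + x
13 + h(4, g)*14 = 13 + (3 + 4)*14 = 13 + 7*14 = 13 + 98 = 111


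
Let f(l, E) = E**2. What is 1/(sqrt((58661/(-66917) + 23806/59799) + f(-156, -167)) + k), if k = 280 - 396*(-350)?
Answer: 55573799757504/7718078150535950905 - sqrt(17862664858059607474818)/15436156301071901810 ≈ 7.1918e-6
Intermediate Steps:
k = 138880 (k = 280 + 138600 = 138880)
1/(sqrt((58661/(-66917) + 23806/59799) + f(-156, -167)) + k) = 1/(sqrt((58661/(-66917) + 23806/59799) + (-167)**2) + 138880) = 1/(sqrt((58661*(-1/66917) + 23806*(1/59799)) + 27889) + 138880) = 1/(sqrt((-58661/66917 + 23806/59799) + 27889) + 138880) = 1/(sqrt(-1914843037/4001569683 + 27889) + 138880) = 1/(sqrt(111597862046150/4001569683) + 138880) = 1/(5*sqrt(17862664858059607474818)/4001569683 + 138880) = 1/(138880 + 5*sqrt(17862664858059607474818)/4001569683)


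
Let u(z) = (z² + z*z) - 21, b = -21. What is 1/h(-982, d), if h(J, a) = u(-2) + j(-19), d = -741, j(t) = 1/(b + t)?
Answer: -40/521 ≈ -0.076775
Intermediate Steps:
u(z) = -21 + 2*z² (u(z) = (z² + z²) - 21 = 2*z² - 21 = -21 + 2*z²)
j(t) = 1/(-21 + t)
h(J, a) = -521/40 (h(J, a) = (-21 + 2*(-2)²) + 1/(-21 - 19) = (-21 + 2*4) + 1/(-40) = (-21 + 8) - 1/40 = -13 - 1/40 = -521/40)
1/h(-982, d) = 1/(-521/40) = -40/521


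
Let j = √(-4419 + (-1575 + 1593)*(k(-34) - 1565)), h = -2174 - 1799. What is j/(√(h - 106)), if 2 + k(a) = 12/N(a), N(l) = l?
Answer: 3*√4274094491/69343 ≈ 2.8284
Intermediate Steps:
h = -3973
k(a) = -2 + 12/a
j = 3*I*√1047829/17 (j = √(-4419 + (-1575 + 1593)*((-2 + 12/(-34)) - 1565)) = √(-4419 + 18*((-2 + 12*(-1/34)) - 1565)) = √(-4419 + 18*((-2 - 6/17) - 1565)) = √(-4419 + 18*(-40/17 - 1565)) = √(-4419 + 18*(-26645/17)) = √(-4419 - 479610/17) = √(-554733/17) = 3*I*√1047829/17 ≈ 180.64*I)
j/(√(h - 106)) = (3*I*√1047829/17)/(√(-3973 - 106)) = (3*I*√1047829/17)/(√(-4079)) = (3*I*√1047829/17)/((I*√4079)) = (3*I*√1047829/17)*(-I*√4079/4079) = 3*√4274094491/69343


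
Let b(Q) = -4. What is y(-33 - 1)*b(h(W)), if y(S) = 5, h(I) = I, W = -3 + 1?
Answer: -20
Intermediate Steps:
W = -2
y(-33 - 1)*b(h(W)) = 5*(-4) = -20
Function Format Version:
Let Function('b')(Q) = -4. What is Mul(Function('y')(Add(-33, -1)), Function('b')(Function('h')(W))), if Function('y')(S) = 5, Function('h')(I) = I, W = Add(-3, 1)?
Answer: -20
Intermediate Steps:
W = -2
Mul(Function('y')(Add(-33, -1)), Function('b')(Function('h')(W))) = Mul(5, -4) = -20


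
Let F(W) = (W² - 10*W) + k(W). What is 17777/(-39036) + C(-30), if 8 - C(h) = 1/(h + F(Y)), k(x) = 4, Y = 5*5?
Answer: 102745303/13623564 ≈ 7.5417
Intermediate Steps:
Y = 25
F(W) = 4 + W² - 10*W (F(W) = (W² - 10*W) + 4 = 4 + W² - 10*W)
C(h) = 8 - 1/(379 + h) (C(h) = 8 - 1/(h + (4 + 25² - 10*25)) = 8 - 1/(h + (4 + 625 - 250)) = 8 - 1/(h + 379) = 8 - 1/(379 + h))
17777/(-39036) + C(-30) = 17777/(-39036) + (3031 + 8*(-30))/(379 - 30) = 17777*(-1/39036) + (3031 - 240)/349 = -17777/39036 + (1/349)*2791 = -17777/39036 + 2791/349 = 102745303/13623564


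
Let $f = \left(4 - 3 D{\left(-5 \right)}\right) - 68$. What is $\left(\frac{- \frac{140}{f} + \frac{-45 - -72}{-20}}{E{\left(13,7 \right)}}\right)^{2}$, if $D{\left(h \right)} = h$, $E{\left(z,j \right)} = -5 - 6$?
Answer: $\frac{44521}{2371600} \approx 0.018773$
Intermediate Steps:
$E{\left(z,j \right)} = -11$ ($E{\left(z,j \right)} = -5 - 6 = -11$)
$f = -49$ ($f = \left(4 - -15\right) - 68 = \left(4 + 15\right) - 68 = 19 - 68 = -49$)
$\left(\frac{- \frac{140}{f} + \frac{-45 - -72}{-20}}{E{\left(13,7 \right)}}\right)^{2} = \left(\frac{- \frac{140}{-49} + \frac{-45 - -72}{-20}}{-11}\right)^{2} = \left(\left(\left(-140\right) \left(- \frac{1}{49}\right) + \left(-45 + 72\right) \left(- \frac{1}{20}\right)\right) \left(- \frac{1}{11}\right)\right)^{2} = \left(\left(\frac{20}{7} + 27 \left(- \frac{1}{20}\right)\right) \left(- \frac{1}{11}\right)\right)^{2} = \left(\left(\frac{20}{7} - \frac{27}{20}\right) \left(- \frac{1}{11}\right)\right)^{2} = \left(\frac{211}{140} \left(- \frac{1}{11}\right)\right)^{2} = \left(- \frac{211}{1540}\right)^{2} = \frac{44521}{2371600}$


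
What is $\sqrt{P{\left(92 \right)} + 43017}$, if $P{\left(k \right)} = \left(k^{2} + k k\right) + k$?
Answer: $\sqrt{60037} \approx 245.02$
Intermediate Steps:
$P{\left(k \right)} = k + 2 k^{2}$ ($P{\left(k \right)} = \left(k^{2} + k^{2}\right) + k = 2 k^{2} + k = k + 2 k^{2}$)
$\sqrt{P{\left(92 \right)} + 43017} = \sqrt{92 \left(1 + 2 \cdot 92\right) + 43017} = \sqrt{92 \left(1 + 184\right) + 43017} = \sqrt{92 \cdot 185 + 43017} = \sqrt{17020 + 43017} = \sqrt{60037}$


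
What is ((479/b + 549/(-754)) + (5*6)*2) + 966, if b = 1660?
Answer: 641816233/625820 ≈ 1025.6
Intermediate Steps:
((479/b + 549/(-754)) + (5*6)*2) + 966 = ((479/1660 + 549/(-754)) + (5*6)*2) + 966 = ((479*(1/1660) + 549*(-1/754)) + 30*2) + 966 = ((479/1660 - 549/754) + 60) + 966 = (-275087/625820 + 60) + 966 = 37274113/625820 + 966 = 641816233/625820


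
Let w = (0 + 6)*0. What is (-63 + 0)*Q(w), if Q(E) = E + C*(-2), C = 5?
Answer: 630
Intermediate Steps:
w = 0 (w = 6*0 = 0)
Q(E) = -10 + E (Q(E) = E + 5*(-2) = E - 10 = -10 + E)
(-63 + 0)*Q(w) = (-63 + 0)*(-10 + 0) = -63*(-10) = 630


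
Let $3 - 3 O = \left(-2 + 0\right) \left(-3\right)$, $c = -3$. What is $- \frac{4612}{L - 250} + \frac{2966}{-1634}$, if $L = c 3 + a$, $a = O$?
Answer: $\frac{845606}{53105} \approx 15.923$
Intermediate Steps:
$O = -1$ ($O = 1 - \frac{\left(-2 + 0\right) \left(-3\right)}{3} = 1 - \frac{\left(-2\right) \left(-3\right)}{3} = 1 - 2 = -1$)
$a = -1$
$L = -10$ ($L = \left(-3\right) 3 - 1 = -9 - 1 = -10$)
$- \frac{4612}{L - 250} + \frac{2966}{-1634} = - \frac{4612}{-10 - 250} + \frac{2966}{-1634} = - \frac{4612}{-10 - 250} + 2966 \left(- \frac{1}{1634}\right) = - \frac{4612}{-260} - \frac{1483}{817} = \left(-4612\right) \left(- \frac{1}{260}\right) - \frac{1483}{817} = \frac{1153}{65} - \frac{1483}{817} = \frac{845606}{53105}$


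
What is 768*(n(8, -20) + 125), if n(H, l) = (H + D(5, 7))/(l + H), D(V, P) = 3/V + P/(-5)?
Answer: 477696/5 ≈ 95539.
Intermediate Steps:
D(V, P) = 3/V - P/5 (D(V, P) = 3/V + P*(-⅕) = 3/V - P/5)
n(H, l) = (-⅘ + H)/(H + l) (n(H, l) = (H + (3/5 - ⅕*7))/(l + H) = (H + (3*(⅕) - 7/5))/(H + l) = (H + (⅗ - 7/5))/(H + l) = (H - ⅘)/(H + l) = (-⅘ + H)/(H + l))
768*(n(8, -20) + 125) = 768*((-⅘ + 8)/(8 - 20) + 125) = 768*((36/5)/(-12) + 125) = 768*(-1/12*36/5 + 125) = 768*(-⅗ + 125) = 768*(622/5) = 477696/5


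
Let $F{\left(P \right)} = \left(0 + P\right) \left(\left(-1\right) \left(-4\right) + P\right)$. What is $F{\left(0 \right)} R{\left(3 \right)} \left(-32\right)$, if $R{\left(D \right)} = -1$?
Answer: $0$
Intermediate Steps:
$F{\left(P \right)} = P \left(4 + P\right)$
$F{\left(0 \right)} R{\left(3 \right)} \left(-32\right) = 0 \left(4 + 0\right) \left(-1\right) \left(-32\right) = 0 \cdot 4 \left(-1\right) \left(-32\right) = 0 \left(-1\right) \left(-32\right) = 0 \left(-32\right) = 0$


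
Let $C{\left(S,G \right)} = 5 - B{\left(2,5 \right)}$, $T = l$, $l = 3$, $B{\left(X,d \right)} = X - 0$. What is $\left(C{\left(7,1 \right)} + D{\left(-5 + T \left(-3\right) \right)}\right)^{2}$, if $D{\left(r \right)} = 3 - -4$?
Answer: $100$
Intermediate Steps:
$B{\left(X,d \right)} = X$ ($B{\left(X,d \right)} = X + 0 = X$)
$T = 3$
$D{\left(r \right)} = 7$ ($D{\left(r \right)} = 3 + 4 = 7$)
$C{\left(S,G \right)} = 3$ ($C{\left(S,G \right)} = 5 - 2 = 3$)
$\left(C{\left(7,1 \right)} + D{\left(-5 + T \left(-3\right) \right)}\right)^{2} = \left(3 + 7\right)^{2} = 10^{2} = 100$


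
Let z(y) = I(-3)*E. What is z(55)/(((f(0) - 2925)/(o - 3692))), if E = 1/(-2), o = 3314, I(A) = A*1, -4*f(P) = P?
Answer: 63/325 ≈ 0.19385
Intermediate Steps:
f(P) = -P/4
I(A) = A
E = -1/2 ≈ -0.50000
z(y) = 3/2 (z(y) = -3*(-1/2) = 3/2)
z(55)/(((f(0) - 2925)/(o - 3692))) = 3/(2*(((-1/4*0 - 2925)/(3314 - 3692)))) = 3/(2*(((0 - 2925)/(-378)))) = 3/(2*((-2925*(-1/378)))) = 3/(2*(325/42)) = (3/2)*(42/325) = 63/325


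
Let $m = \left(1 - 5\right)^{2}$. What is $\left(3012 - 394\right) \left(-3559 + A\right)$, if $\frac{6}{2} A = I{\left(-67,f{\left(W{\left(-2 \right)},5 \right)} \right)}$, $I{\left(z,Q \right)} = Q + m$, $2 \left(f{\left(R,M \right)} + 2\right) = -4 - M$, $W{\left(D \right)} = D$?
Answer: $- \frac{27927515}{3} \approx -9.3092 \cdot 10^{6}$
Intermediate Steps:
$m = 16$ ($m = \left(-4\right)^{2} = 16$)
$f{\left(R,M \right)} = -4 - \frac{M}{2}$ ($f{\left(R,M \right)} = -2 + \frac{-4 - M}{2} = -2 - \left(2 + \frac{M}{2}\right) = -4 - \frac{M}{2}$)
$I{\left(z,Q \right)} = 16 + Q$ ($I{\left(z,Q \right)} = Q + 16 = 16 + Q$)
$A = \frac{19}{6}$ ($A = \frac{16 - \frac{13}{2}}{3} = \frac{1}{3} \cdot \frac{19}{2} = \frac{19}{6} \approx 3.1667$)
$\left(3012 - 394\right) \left(-3559 + A\right) = \left(3012 - 394\right) \left(-3559 + \frac{19}{6}\right) = 2618 \left(- \frac{21335}{6}\right) = - \frac{27927515}{3}$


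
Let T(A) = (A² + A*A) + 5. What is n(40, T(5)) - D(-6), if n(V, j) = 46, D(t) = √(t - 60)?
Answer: 46 - I*√66 ≈ 46.0 - 8.124*I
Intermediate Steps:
D(t) = √(-60 + t)
T(A) = 5 + 2*A² (T(A) = (A² + A²) + 5 = 2*A² + 5 = 5 + 2*A²)
n(40, T(5)) - D(-6) = 46 - √(-60 - 6) = 46 - √(-66) = 46 - I*√66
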